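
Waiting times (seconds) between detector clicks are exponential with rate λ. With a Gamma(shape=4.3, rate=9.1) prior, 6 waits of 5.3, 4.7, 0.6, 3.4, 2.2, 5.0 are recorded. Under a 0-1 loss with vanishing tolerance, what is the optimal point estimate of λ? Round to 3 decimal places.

0.307

Σ times = 21.2. Posterior: Gamma(shape = 4.3+6 = 10.3, rate = 9.1+21.2 = 30.3).
Mode = (α−1)/β = 9.3/30.3 = 0.307.
Mean = α/β = 10.3/30.3 = 0.340.
This is the posterior mode — the MAP estimate.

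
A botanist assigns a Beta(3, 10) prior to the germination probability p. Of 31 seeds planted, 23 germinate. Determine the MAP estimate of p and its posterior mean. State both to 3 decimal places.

Posterior: Beta(3+23, 10+8) = Beta(26, 18).
Mode = (26−1)/(26+18−2) = 25/42 = 0.595.
Mean = 26/(26+18) = 26/44 = 0.591.

MAP: 0.595. Posterior mean: 0.591.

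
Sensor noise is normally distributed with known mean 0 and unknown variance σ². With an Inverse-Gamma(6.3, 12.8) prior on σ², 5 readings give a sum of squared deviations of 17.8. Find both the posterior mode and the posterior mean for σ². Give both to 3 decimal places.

Posterior: Inverse-Gamma(shape = 6.3+5/2 = 8.8, scale = 12.8+17.8/2 = 21.7).
Mode = β/(α+1) = 21.7/9.8 = 2.214.
Mean = β/(α−1) = 21.7/7.8 = 2.782.

MAP = 2.214, posterior mean = 2.782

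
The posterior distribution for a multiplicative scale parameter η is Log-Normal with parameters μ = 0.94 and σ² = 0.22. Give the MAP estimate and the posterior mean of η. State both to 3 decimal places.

Mode = exp(μ − σ²) = exp(0.72) = 2.054.
Mean = exp(μ + σ²/2) = exp(1.050) = 2.858.

MAP: 2.054. Posterior mean: 2.858.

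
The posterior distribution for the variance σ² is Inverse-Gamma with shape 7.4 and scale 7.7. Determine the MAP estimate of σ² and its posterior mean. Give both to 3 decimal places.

MAP = 0.917; posterior mean = 1.203

Mode = β/(α+1) = 7.7/8.4 = 0.917.
Mean = β/(α−1) = 7.7/6.4 = 1.203.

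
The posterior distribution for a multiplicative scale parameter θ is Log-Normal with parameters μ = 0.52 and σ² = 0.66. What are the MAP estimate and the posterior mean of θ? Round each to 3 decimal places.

MAP: 0.869. Posterior mean: 2.340.

Mode = exp(μ − σ²) = exp(-0.14) = 0.869.
Mean = exp(μ + σ²/2) = exp(0.850) = 2.340.
Right-skewed posterior ⇒ mode < mean.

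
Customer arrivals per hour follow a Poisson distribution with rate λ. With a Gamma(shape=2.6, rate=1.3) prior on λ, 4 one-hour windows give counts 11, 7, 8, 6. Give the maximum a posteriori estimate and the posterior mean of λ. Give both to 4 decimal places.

maximum a posteriori estimate = 6.3396, posterior mean = 6.5283

Σ counts = 32. Posterior: Gamma(shape = 2.6+32 = 34.6, rate = 1.3+4 = 5.3).
Mode = (α−1)/β = 33.6/5.3 = 6.3396.
Mean = α/β = 34.6/5.3 = 6.5283.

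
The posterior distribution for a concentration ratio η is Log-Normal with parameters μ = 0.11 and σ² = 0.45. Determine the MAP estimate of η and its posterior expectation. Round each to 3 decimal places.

Mode = exp(μ − σ²) = exp(-0.34) = 0.712.
Mean = exp(μ + σ²/2) = exp(0.335) = 1.398.

MAP = 0.712; posterior mean = 1.398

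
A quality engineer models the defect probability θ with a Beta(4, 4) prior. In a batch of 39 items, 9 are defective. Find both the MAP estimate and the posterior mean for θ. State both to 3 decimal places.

Posterior: Beta(4+9, 4+30) = Beta(13, 34).
Mode = (13−1)/(13+34−2) = 12/45 = 0.267.
Mean = 13/(13+34) = 13/47 = 0.277.

MAP = 0.267; posterior mean = 0.277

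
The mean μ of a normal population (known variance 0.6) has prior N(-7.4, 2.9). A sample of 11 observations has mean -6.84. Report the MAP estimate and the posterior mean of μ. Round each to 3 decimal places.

Posterior for μ is Normal. Precision-weighted mean: (1/2.9·-7.4 + 11/0.6·-6.84) / (1/2.9 + 11/0.6) = -6.850.
A Normal posterior is symmetric, so mode = mean.

MAP estimate = -6.850, posterior mean = -6.850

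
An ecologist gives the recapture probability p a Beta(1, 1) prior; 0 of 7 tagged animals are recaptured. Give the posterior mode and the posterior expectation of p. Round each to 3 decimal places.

Posterior: Beta(1+0, 1+7) = Beta(1, 8).
Since α = 1 ≤ 1 and β > 1, the Beta density is monotone decreasing on [0,1]; the mode is at 0.
Mean = 1/(1+8) = 0.111.

MAP = 0.000, posterior mean = 0.111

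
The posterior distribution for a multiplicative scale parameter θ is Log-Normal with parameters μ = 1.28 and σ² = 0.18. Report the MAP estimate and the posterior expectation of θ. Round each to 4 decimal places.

Mode = exp(μ − σ²) = exp(1.10) = 3.0042.
Mean = exp(μ + σ²/2) = exp(1.370) = 3.9354.

MAP = 3.0042; posterior mean = 3.9354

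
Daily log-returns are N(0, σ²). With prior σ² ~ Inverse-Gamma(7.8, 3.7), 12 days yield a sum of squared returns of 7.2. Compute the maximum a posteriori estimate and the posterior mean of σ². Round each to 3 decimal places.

Posterior: Inverse-Gamma(shape = 7.8+12/2 = 13.8, scale = 3.7+7.2/2 = 7.3).
Mode = β/(α+1) = 7.3/14.8 = 0.493.
Mean = β/(α−1) = 7.3/12.8 = 0.570.
Right-skewed posterior ⇒ mode < mean.

MAP = 0.493; posterior mean = 0.570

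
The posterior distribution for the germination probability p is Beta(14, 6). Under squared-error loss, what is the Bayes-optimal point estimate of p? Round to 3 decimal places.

Mode = (14−1)/(14+6−2) = 13/18 = 0.722.
Mean = 14/(14+6) = 14/20 = 0.700.
Squared-error loss ⇒ the optimal estimator is the posterior mean.

0.700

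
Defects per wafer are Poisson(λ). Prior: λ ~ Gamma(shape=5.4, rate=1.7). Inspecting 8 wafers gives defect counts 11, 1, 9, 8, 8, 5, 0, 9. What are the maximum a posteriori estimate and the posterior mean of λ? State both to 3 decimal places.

MAP: 5.711. Posterior mean: 5.814.

Σ counts = 51. Posterior: Gamma(shape = 5.4+51 = 56.4, rate = 1.7+8 = 9.7).
Mode = (α−1)/β = 55.4/9.7 = 5.711.
Mean = α/β = 56.4/9.7 = 5.814.
The posterior is right-skewed, so the mean exceeds the mode.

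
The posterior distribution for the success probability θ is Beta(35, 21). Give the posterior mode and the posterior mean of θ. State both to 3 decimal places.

Mode = (35−1)/(35+21−2) = 34/54 = 0.630.
Mean = 35/(35+21) = 35/56 = 0.625.
Left-skewed posterior ⇒ mean < mode.

MAP = 0.630; posterior mean = 0.625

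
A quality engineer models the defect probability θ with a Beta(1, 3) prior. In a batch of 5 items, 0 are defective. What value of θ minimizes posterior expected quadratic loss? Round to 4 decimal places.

0.1111

Posterior: Beta(1+0, 3+5) = Beta(1, 8).
Since α = 1 ≤ 1 and β > 1, the Beta density is monotone decreasing on [0,1]; the mode is at 0.
Mean = 1/(1+8) = 0.1111.
Quadratic loss ⇒ the optimal estimator is the posterior mean.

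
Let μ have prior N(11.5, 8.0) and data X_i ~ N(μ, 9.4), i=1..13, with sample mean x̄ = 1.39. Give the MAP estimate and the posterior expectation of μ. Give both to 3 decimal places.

Posterior for μ is Normal. Precision-weighted mean: (1/8.0·11.5 + 13/9.4·1.39) / (1/8.0 + 13/9.4) = 2.228.
A Normal posterior is symmetric, so mode = mean.

μ_MAP = 2.228, E[μ|data] = 2.228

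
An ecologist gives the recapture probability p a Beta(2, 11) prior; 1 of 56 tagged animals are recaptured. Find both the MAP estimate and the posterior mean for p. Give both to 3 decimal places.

MAP = 0.030; posterior mean = 0.043

Posterior: Beta(2+1, 11+55) = Beta(3, 66).
Mode = (3−1)/(3+66−2) = 2/67 = 0.030.
Mean = 3/(3+66) = 3/69 = 0.043.
The mean is pulled above the mode by the posterior's right skew.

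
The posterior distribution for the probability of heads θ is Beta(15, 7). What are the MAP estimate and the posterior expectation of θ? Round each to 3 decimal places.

MAP = 0.700; posterior mean = 0.682

Mode = (15−1)/(15+7−2) = 14/20 = 0.700.
Mean = 15/(15+7) = 15/22 = 0.682.
The mean is pulled below the mode by the posterior's left skew.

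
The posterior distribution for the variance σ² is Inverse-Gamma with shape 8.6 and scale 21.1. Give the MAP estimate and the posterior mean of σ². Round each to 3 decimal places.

MAP estimate = 2.198, posterior mean = 2.776

Mode = β/(α+1) = 21.1/9.6 = 2.198.
Mean = β/(α−1) = 21.1/7.6 = 2.776.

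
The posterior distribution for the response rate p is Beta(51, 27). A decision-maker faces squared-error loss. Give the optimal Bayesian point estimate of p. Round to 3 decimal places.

Mode = (51−1)/(51+27−2) = 50/76 = 0.658.
Mean = 51/(51+27) = 51/78 = 0.654.
Squared-error loss ⇒ the optimal estimator is the posterior mean.

0.654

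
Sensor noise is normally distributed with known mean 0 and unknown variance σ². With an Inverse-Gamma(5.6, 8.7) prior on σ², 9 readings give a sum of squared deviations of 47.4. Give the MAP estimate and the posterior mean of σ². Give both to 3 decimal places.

MAP: 2.919. Posterior mean: 3.560.

Posterior: Inverse-Gamma(shape = 5.6+9/2 = 10.1, scale = 8.7+47.4/2 = 32.4).
Mode = β/(α+1) = 32.4/11.1 = 2.919.
Mean = β/(α−1) = 32.4/9.1 = 3.560.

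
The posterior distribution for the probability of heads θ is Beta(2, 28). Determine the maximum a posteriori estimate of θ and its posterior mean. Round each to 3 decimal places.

MAP: 0.036. Posterior mean: 0.067.

Mode = (2−1)/(2+28−2) = 1/28 = 0.036.
Mean = 2/(2+28) = 2/30 = 0.067.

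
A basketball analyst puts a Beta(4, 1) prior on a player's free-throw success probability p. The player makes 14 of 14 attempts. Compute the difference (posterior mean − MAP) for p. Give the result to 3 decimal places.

Posterior: Beta(4+14, 1+0) = Beta(18, 1).
Since β = 1 ≤ 1 and α > 1, the Beta density is monotone increasing on [0,1]; the mode is at 1.
Mean = 18/(18+1) = 0.947.
Difference = 0.947 − 1.000 = -0.053.
Mode > mean: the posterior has a left tail.

-0.053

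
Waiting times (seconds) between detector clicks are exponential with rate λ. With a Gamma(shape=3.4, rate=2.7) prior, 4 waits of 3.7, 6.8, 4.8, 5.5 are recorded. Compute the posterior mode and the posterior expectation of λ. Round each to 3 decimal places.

MAP = 0.272; posterior mean = 0.315

Σ times = 20.8. Posterior: Gamma(shape = 3.4+4 = 7.4, rate = 2.7+20.8 = 23.5).
Mode = (α−1)/β = 6.4/23.5 = 0.272.
Mean = α/β = 7.4/23.5 = 0.315.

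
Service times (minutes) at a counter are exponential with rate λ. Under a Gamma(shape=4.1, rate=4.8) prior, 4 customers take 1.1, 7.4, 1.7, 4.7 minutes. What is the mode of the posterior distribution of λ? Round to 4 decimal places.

0.3604

Σ times = 14.9. Posterior: Gamma(shape = 4.1+4 = 8.1, rate = 4.8+14.9 = 19.7).
Mode = (α−1)/β = 7.1/19.7 = 0.3604.
Mean = α/β = 8.1/19.7 = 0.4112.
This is the posterior mode — the MAP estimate.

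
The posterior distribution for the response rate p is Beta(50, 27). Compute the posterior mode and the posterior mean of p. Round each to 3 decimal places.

Mode = (50−1)/(50+27−2) = 49/75 = 0.653.
Mean = 50/(50+27) = 50/77 = 0.649.
Mode > mean: the posterior has a left tail.

MAP: 0.653. Posterior mean: 0.649.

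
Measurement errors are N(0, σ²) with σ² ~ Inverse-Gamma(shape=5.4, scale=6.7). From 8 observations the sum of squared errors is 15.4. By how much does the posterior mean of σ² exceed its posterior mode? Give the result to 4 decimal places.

0.3297

Posterior: Inverse-Gamma(shape = 5.4+8/2 = 9.4, scale = 6.7+15.4/2 = 14.4).
Mode = β/(α+1) = 14.4/10.4 = 1.3846.
Mean = β/(α−1) = 14.4/8.4 = 1.7143.
Difference = 1.7143 − 1.3846 = 0.3297.
The mean is pulled above the mode by the posterior's right skew.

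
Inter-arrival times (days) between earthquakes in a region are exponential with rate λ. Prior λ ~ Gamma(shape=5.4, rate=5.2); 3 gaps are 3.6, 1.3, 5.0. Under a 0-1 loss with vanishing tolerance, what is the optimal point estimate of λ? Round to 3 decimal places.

0.490

Σ times = 9.9. Posterior: Gamma(shape = 5.4+3 = 8.4, rate = 5.2+9.9 = 15.1).
Mode = (α−1)/β = 7.4/15.1 = 0.490.
Mean = α/β = 8.4/15.1 = 0.556.
This is the posterior mode — the MAP estimate.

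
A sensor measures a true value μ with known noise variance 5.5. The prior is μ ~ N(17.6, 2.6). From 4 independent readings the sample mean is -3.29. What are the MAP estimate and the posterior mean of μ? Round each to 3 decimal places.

Posterior for μ is Normal. Precision-weighted mean: (1/2.6·17.6 + 4/5.5·-3.29) / (1/2.6 + 4/5.5) = 3.936.
A Normal posterior is symmetric, so mode = mean.

MAP = 3.936, posterior mean = 3.936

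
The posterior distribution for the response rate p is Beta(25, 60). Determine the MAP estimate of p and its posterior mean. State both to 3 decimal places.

MAP = 0.289, posterior mean = 0.294

Mode = (25−1)/(25+60−2) = 24/83 = 0.289.
Mean = 25/(25+60) = 25/85 = 0.294.
Mean > mode: the posterior has a right tail.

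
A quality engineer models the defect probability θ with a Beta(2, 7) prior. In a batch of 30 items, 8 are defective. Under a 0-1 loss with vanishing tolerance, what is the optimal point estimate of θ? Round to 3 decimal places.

0.243

Posterior: Beta(2+8, 7+22) = Beta(10, 29).
Mode = (10−1)/(10+29−2) = 9/37 = 0.243.
Mean = 10/(10+29) = 10/39 = 0.256.
This is the posterior mode — the MAP estimate.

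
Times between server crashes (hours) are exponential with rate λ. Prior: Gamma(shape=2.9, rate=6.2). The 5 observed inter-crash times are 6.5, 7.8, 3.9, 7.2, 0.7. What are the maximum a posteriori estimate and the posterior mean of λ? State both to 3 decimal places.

Σ times = 26.1. Posterior: Gamma(shape = 2.9+5 = 7.9, rate = 6.2+26.1 = 32.3).
Mode = (α−1)/β = 6.9/32.3 = 0.214.
Mean = α/β = 7.9/32.3 = 0.245.

MAP = 0.214; posterior mean = 0.245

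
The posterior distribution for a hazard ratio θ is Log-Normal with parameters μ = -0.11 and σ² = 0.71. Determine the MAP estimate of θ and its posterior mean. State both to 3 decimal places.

Mode = exp(μ − σ²) = exp(-0.82) = 0.440.
Mean = exp(μ + σ²/2) = exp(0.245) = 1.278.
Mean > mode: the posterior has a right tail.

θ_MAP = 0.440, E[θ|data] = 1.278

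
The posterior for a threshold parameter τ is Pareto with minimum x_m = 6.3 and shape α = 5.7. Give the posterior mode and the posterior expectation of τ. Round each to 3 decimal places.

The Pareto density is strictly decreasing on [x_m, ∞), so the mode is x_m = 6.300.
Mean = α·x_m/(α−1) = 5.7·6.3/4.7 = 7.640.

MAP = 6.300; posterior mean = 7.640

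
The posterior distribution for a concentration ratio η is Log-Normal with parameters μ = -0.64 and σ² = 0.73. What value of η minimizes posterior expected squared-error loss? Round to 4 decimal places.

Mode = exp(μ − σ²) = exp(-1.37) = 0.2541.
Mean = exp(μ + σ²/2) = exp(-0.275) = 0.7596.
Squared-error loss ⇒ the optimal estimator is the posterior mean.

0.7596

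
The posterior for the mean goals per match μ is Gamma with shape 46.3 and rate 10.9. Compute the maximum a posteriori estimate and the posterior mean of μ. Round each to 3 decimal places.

MAP = 4.156; posterior mean = 4.248

Mode = (α−1)/β = 45.3/10.9 = 4.156.
Mean = α/β = 46.3/10.9 = 4.248.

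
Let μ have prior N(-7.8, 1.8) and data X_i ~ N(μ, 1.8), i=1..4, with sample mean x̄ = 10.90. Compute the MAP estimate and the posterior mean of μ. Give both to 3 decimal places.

Posterior for μ is Normal. Precision-weighted mean: (1/1.8·-7.8 + 4/1.8·10.90) / (1/1.8 + 4/1.8) = 7.160.
A Normal posterior is symmetric, so mode = mean.

μ_MAP = 7.160, E[μ|data] = 7.160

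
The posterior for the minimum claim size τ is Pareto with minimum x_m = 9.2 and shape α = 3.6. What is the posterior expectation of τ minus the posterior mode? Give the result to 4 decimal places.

The Pareto density is strictly decreasing on [x_m, ∞), so the mode is x_m = 9.2000.
Mean = α·x_m/(α−1) = 3.6·9.2/2.6 = 12.7385.
Difference = 12.7385 − 9.2000 = 3.5385.

3.5385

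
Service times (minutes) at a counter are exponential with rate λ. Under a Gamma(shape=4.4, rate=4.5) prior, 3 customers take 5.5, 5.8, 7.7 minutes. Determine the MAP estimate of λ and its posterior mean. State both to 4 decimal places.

MAP = 0.2723, posterior mean = 0.3149

Σ times = 19.0. Posterior: Gamma(shape = 4.4+3 = 7.4, rate = 4.5+19.0 = 23.5).
Mode = (α−1)/β = 6.4/23.5 = 0.2723.
Mean = α/β = 7.4/23.5 = 0.3149.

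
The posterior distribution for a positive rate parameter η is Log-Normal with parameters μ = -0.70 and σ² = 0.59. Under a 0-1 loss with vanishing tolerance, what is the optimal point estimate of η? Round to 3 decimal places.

Mode = exp(μ − σ²) = exp(-1.29) = 0.275.
Mean = exp(μ + σ²/2) = exp(-0.405) = 0.667.
This is the posterior mode — the MAP estimate.

0.275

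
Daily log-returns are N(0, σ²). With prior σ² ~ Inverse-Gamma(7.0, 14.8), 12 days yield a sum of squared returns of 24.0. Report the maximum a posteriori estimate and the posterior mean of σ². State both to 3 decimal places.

Posterior: Inverse-Gamma(shape = 7.0+12/2 = 13.0, scale = 14.8+24.0/2 = 26.8).
Mode = β/(α+1) = 26.8/14.0 = 1.914.
Mean = β/(α−1) = 26.8/12.0 = 2.233.
Right-skewed posterior ⇒ mode < mean.

MAP = 1.914, posterior mean = 2.233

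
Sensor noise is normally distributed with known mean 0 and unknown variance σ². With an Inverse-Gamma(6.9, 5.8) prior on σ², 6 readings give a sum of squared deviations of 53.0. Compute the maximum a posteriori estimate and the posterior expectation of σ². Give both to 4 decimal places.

Posterior: Inverse-Gamma(shape = 6.9+6/2 = 9.9, scale = 5.8+53.0/2 = 32.3).
Mode = β/(α+1) = 32.3/10.9 = 2.9633.
Mean = β/(α−1) = 32.3/8.9 = 3.6292.

σ²_MAP = 2.9633, E[σ²|data] = 3.6292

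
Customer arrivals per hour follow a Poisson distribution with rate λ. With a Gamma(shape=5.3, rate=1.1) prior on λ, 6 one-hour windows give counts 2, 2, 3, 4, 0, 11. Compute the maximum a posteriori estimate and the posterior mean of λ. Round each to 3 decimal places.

Σ counts = 22. Posterior: Gamma(shape = 5.3+22 = 27.3, rate = 1.1+6 = 7.1).
Mode = (α−1)/β = 26.3/7.1 = 3.704.
Mean = α/β = 27.3/7.1 = 3.845.

maximum a posteriori estimate = 3.704, posterior mean = 3.845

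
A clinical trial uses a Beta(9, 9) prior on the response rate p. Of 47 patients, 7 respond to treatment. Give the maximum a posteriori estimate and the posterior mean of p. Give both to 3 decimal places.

Posterior: Beta(9+7, 9+40) = Beta(16, 49).
Mode = (16−1)/(16+49−2) = 15/63 = 0.238.
Mean = 16/(16+49) = 16/65 = 0.246.

MAP: 0.238. Posterior mean: 0.246.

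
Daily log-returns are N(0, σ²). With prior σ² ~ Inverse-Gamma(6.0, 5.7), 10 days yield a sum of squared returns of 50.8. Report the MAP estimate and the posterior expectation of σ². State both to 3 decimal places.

MAP = 2.592, posterior mean = 3.110

Posterior: Inverse-Gamma(shape = 6.0+10/2 = 11.0, scale = 5.7+50.8/2 = 31.1).
Mode = β/(α+1) = 31.1/12.0 = 2.592.
Mean = β/(α−1) = 31.1/10.0 = 3.110.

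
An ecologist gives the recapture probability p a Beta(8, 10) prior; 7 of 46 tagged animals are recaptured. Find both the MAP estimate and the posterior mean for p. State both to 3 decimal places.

Posterior: Beta(8+7, 10+39) = Beta(15, 49).
Mode = (15−1)/(15+49−2) = 14/62 = 0.226.
Mean = 15/(15+49) = 15/64 = 0.234.
Right-skewed posterior ⇒ mode < mean.

p_MAP = 0.226, E[p|data] = 0.234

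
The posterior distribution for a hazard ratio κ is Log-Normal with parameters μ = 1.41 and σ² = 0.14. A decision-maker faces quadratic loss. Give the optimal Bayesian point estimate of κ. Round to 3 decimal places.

4.393

Mode = exp(μ − σ²) = exp(1.27) = 3.561.
Mean = exp(μ + σ²/2) = exp(1.480) = 4.393.
Quadratic loss ⇒ the optimal estimator is the posterior mean.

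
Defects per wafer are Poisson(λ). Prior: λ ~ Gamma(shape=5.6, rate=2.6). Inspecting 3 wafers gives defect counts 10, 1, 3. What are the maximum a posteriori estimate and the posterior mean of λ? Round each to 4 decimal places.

maximum a posteriori estimate = 3.3214, posterior mean = 3.5000

Σ counts = 14. Posterior: Gamma(shape = 5.6+14 = 19.6, rate = 2.6+3 = 5.6).
Mode = (α−1)/β = 18.6/5.6 = 3.3214.
Mean = α/β = 19.6/5.6 = 3.5000.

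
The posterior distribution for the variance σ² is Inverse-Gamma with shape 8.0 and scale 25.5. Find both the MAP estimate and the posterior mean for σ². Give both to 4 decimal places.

Mode = β/(α+1) = 25.5/9.0 = 2.8333.
Mean = β/(α−1) = 25.5/7.0 = 3.6429.

MAP: 2.8333. Posterior mean: 3.6429.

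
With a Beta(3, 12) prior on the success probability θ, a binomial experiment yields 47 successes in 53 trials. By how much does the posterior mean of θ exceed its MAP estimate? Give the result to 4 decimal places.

-0.0071

Posterior: Beta(3+47, 12+6) = Beta(50, 18).
Mode = (50−1)/(50+18−2) = 49/66 = 0.7424.
Mean = 50/(50+18) = 50/68 = 0.7353.
Difference = 0.7353 − 0.7424 = -0.0071.
Mode > mean: the posterior has a left tail.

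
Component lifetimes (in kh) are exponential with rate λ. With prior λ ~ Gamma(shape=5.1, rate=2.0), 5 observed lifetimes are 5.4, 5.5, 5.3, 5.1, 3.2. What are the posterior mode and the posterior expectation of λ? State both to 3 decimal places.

Σ times = 24.5. Posterior: Gamma(shape = 5.1+5 = 10.1, rate = 2.0+24.5 = 26.5).
Mode = (α−1)/β = 9.1/26.5 = 0.343.
Mean = α/β = 10.1/26.5 = 0.381.
The mean is pulled above the mode by the posterior's right skew.

MAP = 0.343; posterior mean = 0.381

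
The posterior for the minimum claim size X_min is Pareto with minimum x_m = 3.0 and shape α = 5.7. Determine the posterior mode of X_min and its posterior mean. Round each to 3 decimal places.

MAP = 3.000, posterior mean = 3.638

The Pareto density is strictly decreasing on [x_m, ∞), so the mode is x_m = 3.000.
Mean = α·x_m/(α−1) = 5.7·3.0/4.7 = 3.638.
Right-skewed posterior ⇒ mode < mean.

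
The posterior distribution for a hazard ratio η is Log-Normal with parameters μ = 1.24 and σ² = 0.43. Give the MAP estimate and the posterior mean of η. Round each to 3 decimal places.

Mode = exp(μ − σ²) = exp(0.81) = 2.248.
Mean = exp(μ + σ²/2) = exp(1.455) = 4.284.

MAP: 2.248. Posterior mean: 4.284.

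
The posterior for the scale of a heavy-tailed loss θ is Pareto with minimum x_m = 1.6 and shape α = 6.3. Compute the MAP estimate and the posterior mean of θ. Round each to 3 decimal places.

The Pareto density is strictly decreasing on [x_m, ∞), so the mode is x_m = 1.600.
Mean = α·x_m/(α−1) = 6.3·1.6/5.3 = 1.902.
The mean is pulled above the mode by the posterior's right skew.

MAP = 1.600, posterior mean = 1.902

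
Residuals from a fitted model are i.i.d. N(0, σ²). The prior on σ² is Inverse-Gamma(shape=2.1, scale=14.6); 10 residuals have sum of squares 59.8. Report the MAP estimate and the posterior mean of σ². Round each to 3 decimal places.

Posterior: Inverse-Gamma(shape = 2.1+10/2 = 7.1, scale = 14.6+59.8/2 = 44.5).
Mode = β/(α+1) = 44.5/8.1 = 5.494.
Mean = β/(α−1) = 44.5/6.1 = 7.295.

MAP estimate = 5.494, posterior mean = 7.295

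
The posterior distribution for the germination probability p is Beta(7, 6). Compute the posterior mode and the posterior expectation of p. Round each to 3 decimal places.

MAP = 0.545, posterior mean = 0.538

Mode = (7−1)/(7+6−2) = 6/11 = 0.545.
Mean = 7/(7+6) = 7/13 = 0.538.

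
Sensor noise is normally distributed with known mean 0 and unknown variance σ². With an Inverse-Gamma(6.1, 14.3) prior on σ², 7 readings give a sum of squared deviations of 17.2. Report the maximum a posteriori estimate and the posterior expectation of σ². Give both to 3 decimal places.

MAP = 2.160; posterior mean = 2.663

Posterior: Inverse-Gamma(shape = 6.1+7/2 = 9.6, scale = 14.3+17.2/2 = 22.9).
Mode = β/(α+1) = 22.9/10.6 = 2.160.
Mean = β/(α−1) = 22.9/8.6 = 2.663.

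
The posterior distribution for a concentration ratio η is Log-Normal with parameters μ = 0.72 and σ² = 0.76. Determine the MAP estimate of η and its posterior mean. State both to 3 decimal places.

Mode = exp(μ − σ²) = exp(-0.04) = 0.961.
Mean = exp(μ + σ²/2) = exp(1.100) = 3.004.

MAP: 0.961. Posterior mean: 3.004.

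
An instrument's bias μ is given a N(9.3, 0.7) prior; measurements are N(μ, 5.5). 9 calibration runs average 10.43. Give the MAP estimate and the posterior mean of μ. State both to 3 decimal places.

MAP estimate = 9.903, posterior mean = 9.903

Posterior for μ is Normal. Precision-weighted mean: (1/0.7·9.3 + 9/5.5·10.43) / (1/0.7 + 9/5.5) = 9.903.
A Normal posterior is symmetric, so mode = mean.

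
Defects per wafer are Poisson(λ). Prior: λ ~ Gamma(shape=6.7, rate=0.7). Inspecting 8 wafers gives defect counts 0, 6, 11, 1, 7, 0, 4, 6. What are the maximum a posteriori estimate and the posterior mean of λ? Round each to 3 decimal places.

maximum a posteriori estimate = 4.678, posterior mean = 4.793

Σ counts = 35. Posterior: Gamma(shape = 6.7+35 = 41.7, rate = 0.7+8 = 8.7).
Mode = (α−1)/β = 40.7/8.7 = 4.678.
Mean = α/β = 41.7/8.7 = 4.793.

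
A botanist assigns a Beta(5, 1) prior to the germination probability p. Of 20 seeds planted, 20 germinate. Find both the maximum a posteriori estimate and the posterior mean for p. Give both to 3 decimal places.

Posterior: Beta(5+20, 1+0) = Beta(25, 1).
Since β = 1 ≤ 1 and α > 1, the Beta density is monotone increasing on [0,1]; the mode is at 1.
Mean = 25/(25+1) = 0.962.
Mode > mean: the posterior has a left tail.

MAP = 1.000, posterior mean = 0.962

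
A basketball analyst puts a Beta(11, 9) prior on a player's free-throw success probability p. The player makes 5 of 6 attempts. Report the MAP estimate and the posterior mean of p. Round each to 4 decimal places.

MAP: 0.6250. Posterior mean: 0.6154.

Posterior: Beta(11+5, 9+1) = Beta(16, 10).
Mode = (16−1)/(16+10−2) = 15/24 = 0.6250.
Mean = 16/(16+10) = 16/26 = 0.6154.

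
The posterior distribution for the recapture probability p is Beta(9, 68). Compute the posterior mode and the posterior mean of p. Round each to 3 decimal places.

Mode = (9−1)/(9+68−2) = 8/75 = 0.107.
Mean = 9/(9+68) = 9/77 = 0.117.
Mean > mode: the posterior has a right tail.

posterior mode = 0.107, posterior mean = 0.117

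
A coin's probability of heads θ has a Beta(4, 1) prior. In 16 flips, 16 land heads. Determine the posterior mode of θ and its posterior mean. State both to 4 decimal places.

Posterior: Beta(4+16, 1+0) = Beta(20, 1).
Since β = 1 ≤ 1 and α > 1, the Beta density is monotone increasing on [0,1]; the mode is at 1.
Mean = 20/(20+1) = 0.9524.
The posterior is left-skewed, so the mode exceeds the mean.

MAP: 1.0000. Posterior mean: 0.9524.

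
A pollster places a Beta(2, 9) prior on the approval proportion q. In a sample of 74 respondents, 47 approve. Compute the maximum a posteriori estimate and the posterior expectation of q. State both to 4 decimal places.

Posterior: Beta(2+47, 9+27) = Beta(49, 36).
Mode = (49−1)/(49+36−2) = 48/83 = 0.5783.
Mean = 49/(49+36) = 49/85 = 0.5765.
The mean is pulled below the mode by the posterior's left skew.

q_MAP = 0.5783, E[q|data] = 0.5765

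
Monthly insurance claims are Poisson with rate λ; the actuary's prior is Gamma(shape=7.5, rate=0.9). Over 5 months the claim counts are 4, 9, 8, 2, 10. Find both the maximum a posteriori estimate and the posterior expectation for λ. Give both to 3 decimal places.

Σ counts = 33. Posterior: Gamma(shape = 7.5+33 = 40.5, rate = 0.9+5 = 5.9).
Mode = (α−1)/β = 39.5/5.9 = 6.695.
Mean = α/β = 40.5/5.9 = 6.864.

MAP = 6.695; posterior mean = 6.864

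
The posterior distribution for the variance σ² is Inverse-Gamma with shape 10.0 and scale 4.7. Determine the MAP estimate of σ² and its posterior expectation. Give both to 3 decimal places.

MAP estimate = 0.427, posterior expectation = 0.522

Mode = β/(α+1) = 4.7/11.0 = 0.427.
Mean = β/(α−1) = 4.7/9.0 = 0.522.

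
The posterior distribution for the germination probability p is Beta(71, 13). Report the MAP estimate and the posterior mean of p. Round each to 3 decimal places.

p_MAP = 0.854, E[p|data] = 0.845

Mode = (71−1)/(71+13−2) = 70/82 = 0.854.
Mean = 71/(71+13) = 71/84 = 0.845.
Mode > mean: the posterior has a left tail.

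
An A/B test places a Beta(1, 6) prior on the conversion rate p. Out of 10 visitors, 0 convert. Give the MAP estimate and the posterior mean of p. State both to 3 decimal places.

Posterior: Beta(1+0, 6+10) = Beta(1, 16).
Since α = 1 ≤ 1 and β > 1, the Beta density is monotone decreasing on [0,1]; the mode is at 0.
Mean = 1/(1+16) = 0.059.
Mean > mode: the posterior has a right tail.

MAP: 0.000. Posterior mean: 0.059.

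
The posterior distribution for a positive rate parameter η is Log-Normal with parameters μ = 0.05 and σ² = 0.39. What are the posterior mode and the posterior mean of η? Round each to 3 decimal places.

Mode = exp(μ − σ²) = exp(-0.34) = 0.712.
Mean = exp(μ + σ²/2) = exp(0.245) = 1.278.

MAP = 0.712, posterior mean = 1.278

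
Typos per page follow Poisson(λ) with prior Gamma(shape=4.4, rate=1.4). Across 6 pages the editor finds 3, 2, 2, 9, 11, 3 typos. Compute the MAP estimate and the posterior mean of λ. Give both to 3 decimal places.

Σ counts = 30. Posterior: Gamma(shape = 4.4+30 = 34.4, rate = 1.4+6 = 7.4).
Mode = (α−1)/β = 33.4/7.4 = 4.514.
Mean = α/β = 34.4/7.4 = 4.649.

MAP = 4.514, posterior mean = 4.649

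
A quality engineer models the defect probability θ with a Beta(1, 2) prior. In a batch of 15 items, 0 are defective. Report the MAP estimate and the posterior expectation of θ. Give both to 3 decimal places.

Posterior: Beta(1+0, 2+15) = Beta(1, 17).
Since α = 1 ≤ 1 and β > 1, the Beta density is monotone decreasing on [0,1]; the mode is at 0.
Mean = 1/(1+17) = 0.056.

MAP: 0.000. Posterior mean: 0.056.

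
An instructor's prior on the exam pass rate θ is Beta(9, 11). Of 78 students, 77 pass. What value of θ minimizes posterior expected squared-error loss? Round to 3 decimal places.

0.878

Posterior: Beta(9+77, 11+1) = Beta(86, 12).
Mode = (86−1)/(86+12−2) = 85/96 = 0.885.
Mean = 86/(86+12) = 86/98 = 0.878.
Squared-error loss ⇒ the optimal estimator is the posterior mean.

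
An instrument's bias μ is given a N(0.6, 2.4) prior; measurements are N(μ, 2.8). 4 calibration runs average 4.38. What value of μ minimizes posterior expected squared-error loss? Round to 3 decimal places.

3.526

Posterior for μ is Normal. Precision-weighted mean: (1/2.4·0.6 + 4/2.8·4.38) / (1/2.4 + 4/2.8) = 3.526.
A Normal posterior is symmetric, so mode = mean.
Squared-error loss ⇒ the optimal estimator is the posterior mean.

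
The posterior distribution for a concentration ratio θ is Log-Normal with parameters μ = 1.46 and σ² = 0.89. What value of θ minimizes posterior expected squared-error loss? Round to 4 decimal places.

Mode = exp(μ − σ²) = exp(0.57) = 1.7683.
Mean = exp(μ + σ²/2) = exp(1.905) = 6.7194.
Squared-error loss ⇒ the optimal estimator is the posterior mean.

6.7194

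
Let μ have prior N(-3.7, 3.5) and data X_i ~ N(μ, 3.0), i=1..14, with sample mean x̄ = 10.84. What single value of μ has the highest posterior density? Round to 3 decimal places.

10.001

Posterior for μ is Normal. Precision-weighted mean: (1/3.5·-3.7 + 14/3.0·10.84) / (1/3.5 + 14/3.0) = 10.001.
A Normal posterior is symmetric, so mode = mean.
This is the posterior mode — the MAP estimate.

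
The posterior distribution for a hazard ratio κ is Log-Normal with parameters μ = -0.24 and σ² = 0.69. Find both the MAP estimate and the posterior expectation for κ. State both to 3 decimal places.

MAP = 0.395, posterior mean = 1.111

Mode = exp(μ − σ²) = exp(-0.93) = 0.395.
Mean = exp(μ + σ²/2) = exp(0.105) = 1.111.
The posterior is right-skewed, so the mean exceeds the mode.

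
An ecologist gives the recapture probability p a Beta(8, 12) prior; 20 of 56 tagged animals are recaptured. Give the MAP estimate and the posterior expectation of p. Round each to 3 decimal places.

MAP: 0.365. Posterior mean: 0.368.

Posterior: Beta(8+20, 12+36) = Beta(28, 48).
Mode = (28−1)/(28+48−2) = 27/74 = 0.365.
Mean = 28/(28+48) = 28/76 = 0.368.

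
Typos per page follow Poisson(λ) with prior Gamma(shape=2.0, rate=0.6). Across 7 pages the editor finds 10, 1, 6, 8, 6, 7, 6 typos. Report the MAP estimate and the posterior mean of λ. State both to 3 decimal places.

Σ counts = 44. Posterior: Gamma(shape = 2.0+44 = 46.0, rate = 0.6+7 = 7.6).
Mode = (α−1)/β = 45.0/7.6 = 5.921.
Mean = α/β = 46.0/7.6 = 6.053.
The mean is pulled above the mode by the posterior's right skew.

MAP: 5.921. Posterior mean: 6.053.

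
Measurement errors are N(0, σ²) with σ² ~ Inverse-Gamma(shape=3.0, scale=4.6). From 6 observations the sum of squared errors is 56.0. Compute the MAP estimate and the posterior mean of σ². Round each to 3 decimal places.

Posterior: Inverse-Gamma(shape = 3.0+6/2 = 6.0, scale = 4.6+56.0/2 = 32.6).
Mode = β/(α+1) = 32.6/7.0 = 4.657.
Mean = β/(α−1) = 32.6/5.0 = 6.520.
Right-skewed posterior ⇒ mode < mean.

MAP = 4.657, posterior mean = 6.520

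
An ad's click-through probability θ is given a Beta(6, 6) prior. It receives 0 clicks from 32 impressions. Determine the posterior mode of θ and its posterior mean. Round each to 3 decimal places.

Posterior: Beta(6+0, 6+32) = Beta(6, 38).
Mode = (6−1)/(6+38−2) = 5/42 = 0.119.
Mean = 6/(6+38) = 6/44 = 0.136.
Right-skewed posterior ⇒ mode < mean.

MAP: 0.119. Posterior mean: 0.136.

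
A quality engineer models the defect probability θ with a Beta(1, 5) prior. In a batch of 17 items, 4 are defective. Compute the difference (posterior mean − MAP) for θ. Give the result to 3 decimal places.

Posterior: Beta(1+4, 5+13) = Beta(5, 18).
Mode = (5−1)/(5+18−2) = 4/21 = 0.190.
Mean = 5/(5+18) = 5/23 = 0.217.
Difference = 0.217 − 0.190 = 0.027.

0.027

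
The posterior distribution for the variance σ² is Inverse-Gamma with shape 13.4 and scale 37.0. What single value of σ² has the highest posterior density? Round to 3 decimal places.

Mode = β/(α+1) = 37.0/14.4 = 2.569.
Mean = β/(α−1) = 37.0/12.4 = 2.984.
This is the posterior mode — the MAP estimate.

2.569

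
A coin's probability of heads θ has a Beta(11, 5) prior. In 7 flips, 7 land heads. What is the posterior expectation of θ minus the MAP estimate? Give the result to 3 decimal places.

Posterior: Beta(11+7, 5+0) = Beta(18, 5).
Mode = (18−1)/(18+5−2) = 17/21 = 0.810.
Mean = 18/(18+5) = 18/23 = 0.783.
Difference = 0.783 − 0.810 = -0.027.
The mean is pulled below the mode by the posterior's left skew.

-0.027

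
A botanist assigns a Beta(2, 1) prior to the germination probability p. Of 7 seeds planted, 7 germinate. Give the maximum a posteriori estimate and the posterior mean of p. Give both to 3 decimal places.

p_MAP = 1.000, E[p|data] = 0.900

Posterior: Beta(2+7, 1+0) = Beta(9, 1).
Since β = 1 ≤ 1 and α > 1, the Beta density is monotone increasing on [0,1]; the mode is at 1.
Mean = 9/(9+1) = 0.900.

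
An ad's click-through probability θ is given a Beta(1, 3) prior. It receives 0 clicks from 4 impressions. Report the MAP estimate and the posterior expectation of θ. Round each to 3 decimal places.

MAP = 0.000; posterior mean = 0.125

Posterior: Beta(1+0, 3+4) = Beta(1, 7).
Since α = 1 ≤ 1 and β > 1, the Beta density is monotone decreasing on [0,1]; the mode is at 0.
Mean = 1/(1+7) = 0.125.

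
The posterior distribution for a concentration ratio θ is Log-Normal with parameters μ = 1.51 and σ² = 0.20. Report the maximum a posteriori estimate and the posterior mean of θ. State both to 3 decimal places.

Mode = exp(μ − σ²) = exp(1.31) = 3.706.
Mean = exp(μ + σ²/2) = exp(1.610) = 5.003.
The mean is pulled above the mode by the posterior's right skew.

MAP: 3.706. Posterior mean: 5.003.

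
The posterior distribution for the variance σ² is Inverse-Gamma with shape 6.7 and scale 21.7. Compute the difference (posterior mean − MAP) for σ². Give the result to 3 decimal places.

0.989

Mode = β/(α+1) = 21.7/7.7 = 2.818.
Mean = β/(α−1) = 21.7/5.7 = 3.807.
Difference = 3.807 − 2.818 = 0.989.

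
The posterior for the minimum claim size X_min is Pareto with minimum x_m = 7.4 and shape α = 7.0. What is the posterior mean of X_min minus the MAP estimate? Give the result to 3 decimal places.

1.233

The Pareto density is strictly decreasing on [x_m, ∞), so the mode is x_m = 7.400.
Mean = α·x_m/(α−1) = 7.0·7.4/6.0 = 8.633.
Difference = 8.633 − 7.400 = 1.233.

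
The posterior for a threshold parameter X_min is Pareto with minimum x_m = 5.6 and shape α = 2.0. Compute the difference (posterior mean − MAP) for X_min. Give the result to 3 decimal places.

5.600

The Pareto density is strictly decreasing on [x_m, ∞), so the mode is x_m = 5.600.
Mean = α·x_m/(α−1) = 2.0·5.6/1.0 = 11.200.
Difference = 11.200 − 5.600 = 5.600.
The mean is pulled above the mode by the posterior's right skew.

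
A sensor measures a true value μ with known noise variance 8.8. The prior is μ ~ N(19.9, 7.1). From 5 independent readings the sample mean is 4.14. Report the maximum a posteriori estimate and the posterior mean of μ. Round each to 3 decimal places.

MAP: 7.271. Posterior mean: 7.271.

Posterior for μ is Normal. Precision-weighted mean: (1/7.1·19.9 + 5/8.8·4.14) / (1/7.1 + 5/8.8) = 7.271.
A Normal posterior is symmetric, so mode = mean.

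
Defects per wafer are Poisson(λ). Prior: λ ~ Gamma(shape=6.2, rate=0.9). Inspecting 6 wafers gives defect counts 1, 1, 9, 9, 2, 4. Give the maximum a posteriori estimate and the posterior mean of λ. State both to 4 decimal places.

λ_MAP = 4.5217, E[λ|data] = 4.6667

Σ counts = 26. Posterior: Gamma(shape = 6.2+26 = 32.2, rate = 0.9+6 = 6.9).
Mode = (α−1)/β = 31.2/6.9 = 4.5217.
Mean = α/β = 32.2/6.9 = 4.6667.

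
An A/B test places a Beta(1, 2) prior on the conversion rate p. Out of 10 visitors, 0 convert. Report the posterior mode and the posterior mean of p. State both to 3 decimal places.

Posterior: Beta(1+0, 2+10) = Beta(1, 12).
Since α = 1 ≤ 1 and β > 1, the Beta density is monotone decreasing on [0,1]; the mode is at 0.
Mean = 1/(1+12) = 0.077.

p_MAP = 0.000, E[p|data] = 0.077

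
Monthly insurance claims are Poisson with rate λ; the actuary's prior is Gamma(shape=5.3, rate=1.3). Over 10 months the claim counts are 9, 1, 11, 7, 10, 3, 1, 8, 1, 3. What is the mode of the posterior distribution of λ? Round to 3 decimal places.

Σ counts = 54. Posterior: Gamma(shape = 5.3+54 = 59.3, rate = 1.3+10 = 11.3).
Mode = (α−1)/β = 58.3/11.3 = 5.159.
Mean = α/β = 59.3/11.3 = 5.248.
This is the posterior mode — the MAP estimate.

5.159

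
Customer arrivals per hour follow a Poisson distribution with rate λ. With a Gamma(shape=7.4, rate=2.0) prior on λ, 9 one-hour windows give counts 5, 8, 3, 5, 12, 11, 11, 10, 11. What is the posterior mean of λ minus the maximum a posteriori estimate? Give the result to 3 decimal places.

Σ counts = 76. Posterior: Gamma(shape = 7.4+76 = 83.4, rate = 2.0+9 = 11.0).
Mode = (α−1)/β = 82.4/11.0 = 7.491.
Mean = α/β = 83.4/11.0 = 7.582.
Difference = 7.582 − 7.491 = 0.091.

0.091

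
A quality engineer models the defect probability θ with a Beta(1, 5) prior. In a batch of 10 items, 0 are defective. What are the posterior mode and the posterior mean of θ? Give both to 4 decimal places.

θ_MAP = 0.0000, E[θ|data] = 0.0625

Posterior: Beta(1+0, 5+10) = Beta(1, 15).
Since α = 1 ≤ 1 and β > 1, the Beta density is monotone decreasing on [0,1]; the mode is at 0.
Mean = 1/(1+15) = 0.0625.
The posterior is right-skewed, so the mean exceeds the mode.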